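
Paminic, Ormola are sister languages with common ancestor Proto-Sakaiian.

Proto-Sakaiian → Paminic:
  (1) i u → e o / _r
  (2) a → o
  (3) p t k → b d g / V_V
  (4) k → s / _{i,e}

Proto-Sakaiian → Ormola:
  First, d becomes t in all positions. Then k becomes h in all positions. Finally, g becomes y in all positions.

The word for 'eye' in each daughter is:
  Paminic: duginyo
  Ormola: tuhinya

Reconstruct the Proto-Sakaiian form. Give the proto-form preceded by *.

Position 1: Paminic has d, Ormola has t. Taking the neighbouring segments as reconstructed: Paminic d can only go back to *d; Ormola t could go back to *t or *d — the one source consistent with every daughter is *d.
Position 7: Paminic has o, Ormola has a. Ormola preserves a here (none of its changes turn any other segment into a), so the proto-segment is *a.
Verify the candidate proto-form against each daughter:
Paminic: start from *dukinya.
  rule 1: no change — dukinya
  rule 2 (vowel merger): dukinya → dukinyo
  rule 3 (intervocalic voicing): dukinyo → duginyo
  rule 4: no change — duginyo
  ⇒ Paminic duginyo
Ormola: start from *dukinya.
  rule 1 (unconditioned shift): dukinya → tukinya
  rule 2 (unconditioned shift): tukinya → tuhinya
  rule 3: no change — tuhinya
  ⇒ Ormola tuhinya
No other proto-form is consistent with every reflex, so the reconstruction is *dukinya.

*dukinya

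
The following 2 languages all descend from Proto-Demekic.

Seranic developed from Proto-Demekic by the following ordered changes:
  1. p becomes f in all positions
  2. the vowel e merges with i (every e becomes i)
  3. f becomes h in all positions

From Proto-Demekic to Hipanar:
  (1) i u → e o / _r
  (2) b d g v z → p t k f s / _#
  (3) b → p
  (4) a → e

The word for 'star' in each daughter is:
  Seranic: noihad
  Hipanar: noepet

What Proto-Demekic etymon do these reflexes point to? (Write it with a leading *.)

*noepad

Position 3: Seranic has i, Hipanar has e. Taking the neighbouring segments as reconstructed: Seranic i could go back to *e or *i; Hipanar e could go back to *a or *e — the one source consistent with every daughter is *e.
Position 6: Seranic has d, Hipanar has t. Seranic preserves d here (none of its changes turn any other segment into d), so the proto-segment is *d.
Verify the candidate proto-form against each daughter:
Seranic: start from *noepad.
  rule 1 (unconditioned shift): noepad → noefad
  rule 2 (vowel merger): noefad → noifad
  rule 3 (unconditioned shift): noifad → noihad
  ⇒ Seranic noihad
Hipanar: start from *noepad.
  rule 1: no change — noepad
  rule 2 (final devoicing): noepad → noepat
  rule 3: no change — noepat
  rule 4 (vowel merger): noepat → noepet
  ⇒ Hipanar noepet
No other proto-form is consistent with every reflex, so the reconstruction is *noepad.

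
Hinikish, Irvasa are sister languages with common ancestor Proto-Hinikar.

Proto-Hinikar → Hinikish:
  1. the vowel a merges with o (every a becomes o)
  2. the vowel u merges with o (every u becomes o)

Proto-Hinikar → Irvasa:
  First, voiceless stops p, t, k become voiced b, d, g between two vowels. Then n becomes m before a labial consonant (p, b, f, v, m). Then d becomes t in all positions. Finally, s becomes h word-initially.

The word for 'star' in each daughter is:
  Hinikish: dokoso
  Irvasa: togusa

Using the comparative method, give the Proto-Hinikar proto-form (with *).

Position 4: Hinikish has o, Irvasa has u. Irvasa preserves u here (none of its changes turn any other segment into u), so the proto-segment is *u.
Position 6: Hinikish has o, Irvasa has a. Irvasa preserves a here (none of its changes turn any other segment into a), so the proto-segment is *a.
Position 3: Hinikish has k, Irvasa has g. Hinikish preserves k here (none of its changes turn any other segment into k), so the proto-segment is *k.
This points to *dokusa. Verify forward in each daughter:
Hinikish: *dokusa > dokuso > dokoso  (by vowel merger, vowel merger)
Irvasa: start from *dokusa.
  rule 1 (intervocalic voicing): dokusa → dogusa
  rule 2: no change — dogusa
  rule 3 (unconditioned shift): dogusa → togusa
  rule 4: no change — togusa
  ⇒ Irvasa togusa
No other proto-form is consistent with every reflex, so the reconstruction is *dokusa.

*dokusa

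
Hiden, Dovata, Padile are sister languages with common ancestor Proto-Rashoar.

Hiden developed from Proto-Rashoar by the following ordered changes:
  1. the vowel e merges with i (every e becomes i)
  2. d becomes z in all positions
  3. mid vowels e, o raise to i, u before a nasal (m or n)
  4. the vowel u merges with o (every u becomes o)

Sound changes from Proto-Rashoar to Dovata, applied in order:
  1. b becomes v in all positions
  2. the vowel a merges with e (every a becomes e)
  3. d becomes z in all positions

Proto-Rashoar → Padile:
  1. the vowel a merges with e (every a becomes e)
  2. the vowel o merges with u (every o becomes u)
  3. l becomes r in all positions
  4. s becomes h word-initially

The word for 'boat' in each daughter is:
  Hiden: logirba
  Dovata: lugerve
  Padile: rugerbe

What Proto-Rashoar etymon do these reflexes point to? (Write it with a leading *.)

Position 2: Hiden has o, Dovata has u, Padile has u. Dovata preserves u here (none of its changes turn any other segment into u), so the proto-segment is *u.
Position 7: Hiden has a, Dovata has e, Padile has e. Hiden preserves a here (none of its changes turn any other segment into a), so the proto-segment is *a.
Continuing position by position gives *lugerba; check it forward:
Hiden: *lugerba
  lugerba → lugirba   [vowel merger]
  lugirba (rule 2 does not apply)
  lugirba (rule 3 does not apply)
  lugirba → logirba   [vowel merger]
  giving Hiden logirba.
Dovata: *lugerba > lugerva > lugerve  (by unconditioned shift, vowel merger)
Padile: *lugerba > lugerbe > rugerbe  (by vowel merger, unconditioned shift)
No other proto-form is consistent with every reflex, so the reconstruction is *lugerba.

*lugerba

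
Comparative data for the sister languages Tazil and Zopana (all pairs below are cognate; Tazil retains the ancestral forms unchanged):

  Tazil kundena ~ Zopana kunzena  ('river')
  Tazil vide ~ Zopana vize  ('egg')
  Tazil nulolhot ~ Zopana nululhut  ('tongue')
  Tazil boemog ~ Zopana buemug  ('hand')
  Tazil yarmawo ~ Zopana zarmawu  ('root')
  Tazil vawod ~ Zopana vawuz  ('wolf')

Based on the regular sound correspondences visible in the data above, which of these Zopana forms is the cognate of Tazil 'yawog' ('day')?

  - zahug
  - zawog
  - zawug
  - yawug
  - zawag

yarmawo ~ zarmawu — Tazil y corresponds to Zopana z word-initially before a back vowel.
nulolhot ~ nululhut, boemog ~ buemug — Tazil o corresponds to Zopana u after a consonant, before a consonant other than r, m, n, p, b, f, v.
Applying these to Tazil 'yawog':
  yawog → zawog   (y→z word-initially before a back vowel)
  zawog → zawug   (o→u after a consonant, before a consonant other than r, m, n, p, b, f, v)
So the Zopana cognate is 'zawug'.

zawug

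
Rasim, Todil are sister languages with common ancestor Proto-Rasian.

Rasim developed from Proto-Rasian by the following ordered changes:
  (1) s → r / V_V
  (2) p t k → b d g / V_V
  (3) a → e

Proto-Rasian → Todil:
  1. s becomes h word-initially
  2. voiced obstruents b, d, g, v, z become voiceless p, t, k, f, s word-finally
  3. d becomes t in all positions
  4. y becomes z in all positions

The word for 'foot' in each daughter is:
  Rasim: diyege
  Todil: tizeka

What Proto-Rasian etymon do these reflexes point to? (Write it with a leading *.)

*diyeka

Position 1: Rasim has d, Todil has t. Taking the neighbouring segments as reconstructed: Rasim d can only go back to *d; Todil t could go back to *t or *d — the one source consistent with every daughter is *d.
Position 6: Rasim has e, Todil has a. Todil preserves a here (none of its changes turn any other segment into a), so the proto-segment is *a.
Position 3: Rasim has y, Todil has z. Rasim preserves y here (none of its changes turn any other segment into y), so the proto-segment is *y.
This points to *diyeka. Verify forward in each daughter:
Rasim: *diyeka > diyega > diyege  (by intervocalic voicing, vowel merger)
Todil: *diyeka
  diyeka (rule 1 does not apply)
  diyeka (rule 2 does not apply)
  diyeka → tiyeka   [unconditioned shift]
  tiyeka → tizeka   [unconditioned shift]
  giving Todil tizeka.
*diyeka is the unique common source.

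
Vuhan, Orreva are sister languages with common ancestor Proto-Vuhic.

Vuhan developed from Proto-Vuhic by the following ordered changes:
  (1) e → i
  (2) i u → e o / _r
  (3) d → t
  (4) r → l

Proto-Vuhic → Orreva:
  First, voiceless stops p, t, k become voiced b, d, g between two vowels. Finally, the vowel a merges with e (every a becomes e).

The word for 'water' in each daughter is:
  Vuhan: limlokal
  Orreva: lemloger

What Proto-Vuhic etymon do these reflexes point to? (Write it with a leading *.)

Position 6: Vuhan has k, Orreva has g. Vuhan preserves k here (none of its changes turn any other segment into k), so the proto-segment is *k.
Position 8: Vuhan has l, Orreva has r. Orreva preserves r here (none of its changes turn any other segment into r), so the proto-segment is *r.
Verify the candidate proto-form against each daughter:
Vuhan: *lemlokar
  lemlokar → limlokar   [vowel merger]
  limlokar (rule 2 does not apply)
  limlokar (rule 3 does not apply)
  limlokar → limlokal   [unconditioned shift]
  giving Vuhan limlokal.
Orreva: *lemlokar > lemlogar > lemloger  (by intervocalic voicing, vowel merger)
*lemlokar is the unique common source.

*lemlokar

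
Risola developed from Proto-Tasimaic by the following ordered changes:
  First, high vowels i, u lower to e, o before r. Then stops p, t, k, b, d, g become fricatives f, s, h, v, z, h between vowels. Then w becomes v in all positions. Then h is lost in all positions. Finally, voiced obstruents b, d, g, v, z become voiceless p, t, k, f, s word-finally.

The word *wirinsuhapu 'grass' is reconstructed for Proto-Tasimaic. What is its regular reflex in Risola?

Risola: *wirinsuhapu
  wirinsuhapu → werinsuhapu   [pre-rhotic lowering]
  werinsuhapu → werinsuhafu   [intervocalic lenition]
  werinsuhafu → verinsuhafu   [unconditioned shift]
  verinsuhafu → verinsuafu   [h-loss]
  verinsuafu (rule 5 does not apply)
  giving Risola verinsuafu.

verinsuafu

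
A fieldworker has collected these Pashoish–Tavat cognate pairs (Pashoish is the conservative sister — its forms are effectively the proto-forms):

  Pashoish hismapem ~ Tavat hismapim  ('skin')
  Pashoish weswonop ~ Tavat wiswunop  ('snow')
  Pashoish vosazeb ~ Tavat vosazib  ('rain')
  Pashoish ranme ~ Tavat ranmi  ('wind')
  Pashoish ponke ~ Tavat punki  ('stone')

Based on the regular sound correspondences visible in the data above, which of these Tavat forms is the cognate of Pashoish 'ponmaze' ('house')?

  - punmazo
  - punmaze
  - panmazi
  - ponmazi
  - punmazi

weswonop ~ wiswunop, ponke ~ punki — Pashoish o corresponds to Tavat u after a consonant, before a nasal.
ranme ~ ranmi, ponke ~ punki — Pashoish e corresponds to Tavat i word-finally.
Applying these to Pashoish 'ponmaze':
  ponmaze → punmaze   (o→u after a consonant, before a nasal)
  punmaze → punmazi   (e→i word-finally)
So the Tavat cognate is 'punmazi'.

punmazi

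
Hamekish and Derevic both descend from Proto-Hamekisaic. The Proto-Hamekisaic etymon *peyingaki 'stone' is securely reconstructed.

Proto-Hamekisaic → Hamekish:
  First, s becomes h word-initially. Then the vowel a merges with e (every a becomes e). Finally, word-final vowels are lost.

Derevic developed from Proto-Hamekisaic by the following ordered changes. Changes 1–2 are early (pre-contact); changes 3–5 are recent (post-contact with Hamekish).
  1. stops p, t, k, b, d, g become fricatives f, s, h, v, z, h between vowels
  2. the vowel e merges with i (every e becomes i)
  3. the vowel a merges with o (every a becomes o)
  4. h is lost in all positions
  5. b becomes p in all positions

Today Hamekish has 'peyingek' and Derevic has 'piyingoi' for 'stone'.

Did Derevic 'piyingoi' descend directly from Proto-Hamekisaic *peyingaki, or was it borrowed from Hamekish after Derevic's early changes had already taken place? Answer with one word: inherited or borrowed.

If inherited, *peyingaki would pass through all of Derevic's changes:
Derevic: start from *peyingaki.
  rule 1 (intervocalic lenition): peyingaki → peyingahi
  rule 2 (vowel merger): peyingahi → piyingahi
  rule 3 (vowel merger): piyingahi → piyingohi
  rule 4 (h-loss): piyingohi → piyingoi
  rule 5: no change — piyingoi
  ⇒ Derevic piyingoi
If borrowed from Hamekish 'peyingek' after the early changes, it would undergo only the recent ones:
  rule 3 (vowel merger): no change (peyingek)
  rule 4 (h-loss): no change (peyingek)
  rule 5 (unconditioned shift): no change (peyingek)
  ⇒ as a loan: peyingek
Derevic 'piyingoi' matches the inherited outcome exactly, so it is an inherited cognate, not a loan.

inherited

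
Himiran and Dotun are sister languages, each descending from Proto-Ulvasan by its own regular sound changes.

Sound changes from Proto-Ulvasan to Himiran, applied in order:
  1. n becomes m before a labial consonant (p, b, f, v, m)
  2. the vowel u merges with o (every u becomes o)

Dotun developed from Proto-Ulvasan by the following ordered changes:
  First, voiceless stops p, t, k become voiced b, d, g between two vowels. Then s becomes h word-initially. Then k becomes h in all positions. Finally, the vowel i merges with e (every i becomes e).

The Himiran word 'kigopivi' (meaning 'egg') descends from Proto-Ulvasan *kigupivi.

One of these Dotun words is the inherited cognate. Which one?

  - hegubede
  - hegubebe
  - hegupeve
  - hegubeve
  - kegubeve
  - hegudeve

Dotun: *kigupivi
  kigupivi → kigubivi   [intervocalic voicing]
  kigubivi (rule 2 does not apply)
  kigubivi → higubivi   [unconditioned shift]
  higubivi → hegubeve   [vowel merger]
  giving Dotun hegubeve.

hegubeve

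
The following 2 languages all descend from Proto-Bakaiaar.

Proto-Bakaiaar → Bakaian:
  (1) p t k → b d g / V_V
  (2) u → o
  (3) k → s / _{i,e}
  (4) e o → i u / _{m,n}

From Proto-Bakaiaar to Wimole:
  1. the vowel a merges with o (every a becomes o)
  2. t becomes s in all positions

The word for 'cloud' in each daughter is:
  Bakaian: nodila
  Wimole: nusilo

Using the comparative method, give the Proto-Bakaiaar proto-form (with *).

*nutila

Position 6: Bakaian has a, Wimole has o. Bakaian preserves a here (none of its changes turn any other segment into a), so the proto-segment is *a.
Position 2: Bakaian has o, Wimole has u. Wimole preserves u here (none of its changes turn any other segment into u), so the proto-segment is *u.
Position 3: Bakaian has d, Wimole has s. Taking the neighbouring segments as reconstructed: Bakaian d could go back to *t or *d; Wimole s could go back to *t or *s — the one source consistent with every daughter is *t.
Continuing position by position gives *nutila; check it forward:
Bakaian: start from *nutila.
  rule 1 (intervocalic voicing): nutila → nudila
  rule 2 (vowel merger): nudila → nodila
  rule 3: no change — nodila
  rule 4: no change — nodila
  ⇒ Bakaian nodila
Wimole: *nutila
  nutila → nutilo   [vowel merger]
  nutilo → nusilo   [unconditioned shift]
  giving Wimole nusilo.
Only *nutila yields all of Bakaian nodila, Wimole nusilo.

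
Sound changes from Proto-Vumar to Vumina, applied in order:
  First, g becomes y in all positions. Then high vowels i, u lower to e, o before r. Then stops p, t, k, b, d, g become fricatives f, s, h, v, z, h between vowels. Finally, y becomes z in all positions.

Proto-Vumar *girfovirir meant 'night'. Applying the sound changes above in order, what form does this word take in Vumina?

zerfoverer

Vumina: *girfovirir
  girfovirir → yirfovirir   [unconditioned shift]
  yirfovirir → yerfoverer   [pre-rhotic lowering]
  yerfoverer (rule 3 does not apply)
  yerfoverer → zerfoverer   [unconditioned shift]
  giving Vumina zerfoverer.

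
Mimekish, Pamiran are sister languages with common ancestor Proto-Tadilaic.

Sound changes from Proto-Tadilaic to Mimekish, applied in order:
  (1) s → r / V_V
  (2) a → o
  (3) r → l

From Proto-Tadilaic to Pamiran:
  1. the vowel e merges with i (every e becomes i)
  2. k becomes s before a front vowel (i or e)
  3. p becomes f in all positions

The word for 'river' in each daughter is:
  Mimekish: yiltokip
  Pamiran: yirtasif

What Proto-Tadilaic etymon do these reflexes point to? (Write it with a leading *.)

*yirtakip

Position 5: Mimekish has o, Pamiran has a. Pamiran preserves a here (none of its changes turn any other segment into a), so the proto-segment is *a.
Position 3: Mimekish has l, Pamiran has r. Pamiran preserves r here (none of its changes turn any other segment into r), so the proto-segment is *r.
Position 8: Mimekish has p, Pamiran has f. Mimekish preserves p here (none of its changes turn any other segment into p), so the proto-segment is *p.
This points to *yirtakip. Verify forward in each daughter:
Mimekish: *yirtakip
  yirtakip (rule 1 does not apply)
  yirtakip → yirtokip   [vowel merger]
  yirtokip → yiltokip   [unconditioned shift]
  giving Mimekish yiltokip.
Pamiran: *yirtakip > yirtasip > yirtasif  (by palatalisation, unconditioned shift)
No other proto-form is consistent with every reflex, so the reconstruction is *yirtakip.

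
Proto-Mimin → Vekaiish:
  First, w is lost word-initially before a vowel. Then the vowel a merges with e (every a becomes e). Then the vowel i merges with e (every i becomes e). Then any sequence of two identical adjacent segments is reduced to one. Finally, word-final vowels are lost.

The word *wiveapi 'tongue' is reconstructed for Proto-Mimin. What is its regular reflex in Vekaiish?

Vekaiish: *wiveapi
  wiveapi → iveapi   [glide loss]
  iveapi → iveepi   [vowel merger]
  iveepi → eveepe   [vowel merger]
  eveepe → evepe   [degemination]
  evepe → evep   [apocope]
  giving Vekaiish evep.

evep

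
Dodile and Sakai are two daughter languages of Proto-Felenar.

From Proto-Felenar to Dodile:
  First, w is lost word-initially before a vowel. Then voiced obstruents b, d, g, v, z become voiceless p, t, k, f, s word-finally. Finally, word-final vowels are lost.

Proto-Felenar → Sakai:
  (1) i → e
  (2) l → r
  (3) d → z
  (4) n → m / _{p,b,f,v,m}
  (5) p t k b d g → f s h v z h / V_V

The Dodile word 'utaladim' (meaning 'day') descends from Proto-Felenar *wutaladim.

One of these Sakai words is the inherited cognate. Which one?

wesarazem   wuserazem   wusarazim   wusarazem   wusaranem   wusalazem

Sakai: start from *wutaladim.
  rule 1 (vowel merger): wutaladim → wutaladem
  rule 2 (unconditioned shift): wutaladem → wutaradem
  rule 3 (unconditioned shift): wutaradem → wutarazem
  rule 4: no change — wutarazem
  rule 5 (intervocalic lenition): wutarazem → wusarazem
  ⇒ Sakai wusarazem
Among the options, 'wusarazem' alone shows every Sakai change applied in order.

wusarazem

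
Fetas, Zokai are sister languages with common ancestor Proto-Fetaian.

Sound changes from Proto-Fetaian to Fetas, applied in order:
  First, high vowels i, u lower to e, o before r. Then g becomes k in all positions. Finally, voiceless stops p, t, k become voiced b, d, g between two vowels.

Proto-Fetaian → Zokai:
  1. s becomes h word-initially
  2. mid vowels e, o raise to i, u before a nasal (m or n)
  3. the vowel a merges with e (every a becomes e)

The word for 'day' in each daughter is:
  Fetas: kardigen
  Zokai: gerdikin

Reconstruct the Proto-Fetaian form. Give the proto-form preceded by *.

*gardiken

Position 7: Fetas has e, Zokai has i. Taking the neighbouring segments as reconstructed: Fetas e can only go back to *e; Zokai i could go back to *e or *i — the one source consistent with every daughter is *e.
Position 2: Fetas has a, Zokai has e. Fetas preserves a here (none of its changes turn any other segment into a), so the proto-segment is *a.
Continuing position by position gives *gardiken; check it forward:
Fetas: *gardiken > kardiken > kardigen  (by unconditioned shift, intervocalic voicing)
Zokai: *gardiken
  gardiken (rule 1 does not apply)
  gardiken → gardikin   [pre-nasal raising]
  gardikin → gerdikin   [vowel merger]
  giving Zokai gerdikin.
Only *gardiken yields all of Fetas kardigen, Zokai gerdikin.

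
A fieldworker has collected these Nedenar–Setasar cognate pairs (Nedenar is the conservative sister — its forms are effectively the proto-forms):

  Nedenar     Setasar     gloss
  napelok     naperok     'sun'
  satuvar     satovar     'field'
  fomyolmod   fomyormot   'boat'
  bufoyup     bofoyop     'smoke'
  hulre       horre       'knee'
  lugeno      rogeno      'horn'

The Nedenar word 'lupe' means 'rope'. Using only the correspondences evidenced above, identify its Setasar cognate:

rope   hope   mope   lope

lugeno ~ rogeno — Nedenar l corresponds to Setasar r word-initially before a back vowel.
bufoyup ~ bofoyop — Nedenar u corresponds to Setasar o after a consonant, before a labial obstruent.
Applying these to Nedenar 'lupe':
  lupe → rupe   (l→r word-initially before a back vowel)
  rupe → rope   (u→o after a consonant, before a labial obstruent)
So the Setasar cognate is 'rope'.

rope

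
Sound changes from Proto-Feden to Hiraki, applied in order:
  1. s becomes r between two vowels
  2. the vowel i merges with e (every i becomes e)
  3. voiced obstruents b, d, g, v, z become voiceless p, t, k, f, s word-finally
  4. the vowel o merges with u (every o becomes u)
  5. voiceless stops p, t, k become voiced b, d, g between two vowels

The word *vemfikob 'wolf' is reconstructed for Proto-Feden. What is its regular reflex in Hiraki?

Hiraki: *vemfikob > vemfekob > vemfekop > vemfekup > vemfegup  (by vowel merger, final devoicing, vowel merger, intervocalic voicing)

vemfegup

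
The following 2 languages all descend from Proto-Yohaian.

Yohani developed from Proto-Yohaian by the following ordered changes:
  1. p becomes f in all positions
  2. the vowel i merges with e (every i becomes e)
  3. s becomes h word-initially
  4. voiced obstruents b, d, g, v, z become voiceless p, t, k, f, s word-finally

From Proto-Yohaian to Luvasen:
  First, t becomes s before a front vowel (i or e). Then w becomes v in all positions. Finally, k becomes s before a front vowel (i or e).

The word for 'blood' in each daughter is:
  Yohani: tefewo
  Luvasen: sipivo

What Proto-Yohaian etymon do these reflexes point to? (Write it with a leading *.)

Position 3: Yohani has f, Luvasen has p. Luvasen preserves p here (none of its changes turn any other segment into p), so the proto-segment is *p.
Position 5: Yohani has w, Luvasen has v. Yohani preserves w here (none of its changes turn any other segment into w), so the proto-segment is *w.
Position 1: Yohani has t, Luvasen has s. Taking the neighbouring segments as reconstructed: Yohani t can only go back to *t; Luvasen s could go back to *t or *k or *s — the one source consistent with every daughter is *t.
This points to *tipiwo. Verify forward in each daughter:
Yohani: *tipiwo
  tipiwo → tifiwo   [unconditioned shift]
  tifiwo → tefewo   [vowel merger]
  tefewo (rule 3 does not apply)
  tefewo (rule 4 does not apply)
  giving Yohani tefewo.
Luvasen: start from *tipiwo.
  rule 1 (palatalisation): tipiwo → sipiwo
  rule 2 (unconditioned shift): sipiwo → sipivo
  rule 3: no change — sipivo
  ⇒ Luvasen sipivo
Only *tipiwo yields all of Yohani tefewo, Luvasen sipivo.

*tipiwo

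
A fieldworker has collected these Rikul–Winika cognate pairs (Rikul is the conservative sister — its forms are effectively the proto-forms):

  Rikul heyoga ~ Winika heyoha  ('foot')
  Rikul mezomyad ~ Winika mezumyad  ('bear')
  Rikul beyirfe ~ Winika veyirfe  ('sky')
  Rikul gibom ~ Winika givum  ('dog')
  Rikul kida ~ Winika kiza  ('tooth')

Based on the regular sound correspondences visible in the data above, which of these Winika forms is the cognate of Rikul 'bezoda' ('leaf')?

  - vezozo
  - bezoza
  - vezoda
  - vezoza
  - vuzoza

beyirfe ~ veyirfe — Rikul b corresponds to Winika v word-initially before a front vowel.
kida ~ kiza — Rikul d corresponds to Winika z between vowels (before a back vowel).
Applying these to Rikul 'bezoda':
  bezoda → vezoda   (b→v word-initially before a front vowel)
  vezoda → vezoza   (d→z between vowels (before a back vowel))
So the Winika cognate is 'vezoza'.

vezoza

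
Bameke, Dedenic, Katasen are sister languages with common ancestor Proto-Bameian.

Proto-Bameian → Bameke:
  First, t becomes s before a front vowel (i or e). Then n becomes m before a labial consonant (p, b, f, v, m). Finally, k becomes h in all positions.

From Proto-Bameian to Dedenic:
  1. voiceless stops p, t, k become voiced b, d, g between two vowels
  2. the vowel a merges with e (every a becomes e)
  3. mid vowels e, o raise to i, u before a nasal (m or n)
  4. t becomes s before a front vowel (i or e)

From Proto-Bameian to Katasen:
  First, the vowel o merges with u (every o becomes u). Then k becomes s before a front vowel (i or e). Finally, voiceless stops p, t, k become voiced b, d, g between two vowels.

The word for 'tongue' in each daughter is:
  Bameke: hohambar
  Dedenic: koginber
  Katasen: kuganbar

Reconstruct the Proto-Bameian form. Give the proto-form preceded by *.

Position 7: Bameke has a, Dedenic has e, Katasen has a. Bameke preserves a here (none of its changes turn any other segment into a), so the proto-segment is *a.
Position 2: Bameke has o, Dedenic has o, Katasen has u. Bameke preserves o here (none of its changes turn any other segment into o), so the proto-segment is *o.
This points to *kokanbar. Verify forward in each daughter:
Bameke: *kokanbar
  kokanbar (rule 1 does not apply)
  kokanbar → kokambar   [nasal place assimilation]
  kokambar → hohambar   [unconditioned shift]
  giving Bameke hohambar.
Dedenic: *kokanbar > koganbar > kogenber > koginber  (by intervocalic voicing, vowel merger, pre-nasal raising)
Katasen: *kokanbar
  kokanbar → kukanbar   [vowel merger]
  kukanbar (rule 2 does not apply)
  kukanbar → kuganbar   [intervocalic voicing]
  giving Katasen kuganbar.
No other proto-form is consistent with every reflex, so the reconstruction is *kokanbar.

*kokanbar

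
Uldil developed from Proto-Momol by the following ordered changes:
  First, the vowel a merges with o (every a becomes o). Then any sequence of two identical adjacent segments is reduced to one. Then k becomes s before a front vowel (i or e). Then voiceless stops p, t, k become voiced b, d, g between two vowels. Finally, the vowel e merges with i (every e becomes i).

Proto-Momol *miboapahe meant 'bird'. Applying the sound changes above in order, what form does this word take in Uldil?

mibobohi

Uldil: *miboapahe
  miboapahe → miboopohe   [vowel merger]
  miboopohe → mibopohe   [degemination]
  mibopohe (rule 3 does not apply)
  mibopohe → mibobohe   [intervocalic voicing]
  mibobohe → mibobohi   [vowel merger]
  giving Uldil mibobohi.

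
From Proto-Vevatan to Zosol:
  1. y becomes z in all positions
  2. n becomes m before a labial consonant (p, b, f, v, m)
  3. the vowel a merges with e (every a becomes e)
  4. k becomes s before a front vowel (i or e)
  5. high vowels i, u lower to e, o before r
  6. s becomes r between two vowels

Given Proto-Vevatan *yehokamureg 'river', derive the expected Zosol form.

Zosol: *yehokamureg > zehokamureg > zehokemureg > zehosemureg > zehosemoreg > zehoremoreg  (by unconditioned shift, vowel merger, palatalisation, pre-rhotic lowering, rhotacism)

zehoremoreg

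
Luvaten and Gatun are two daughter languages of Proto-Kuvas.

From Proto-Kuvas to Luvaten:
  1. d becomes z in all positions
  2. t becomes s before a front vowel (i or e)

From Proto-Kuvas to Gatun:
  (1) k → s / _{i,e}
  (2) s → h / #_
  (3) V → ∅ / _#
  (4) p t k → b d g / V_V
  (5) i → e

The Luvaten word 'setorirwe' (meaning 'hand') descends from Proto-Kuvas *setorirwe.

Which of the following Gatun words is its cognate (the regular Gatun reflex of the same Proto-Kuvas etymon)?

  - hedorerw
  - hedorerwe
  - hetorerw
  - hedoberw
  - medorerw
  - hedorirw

Gatun: start from *setorirwe.
  rule 1: no change — setorirwe
  rule 2 (debuccalisation): setorirwe → hetorirwe
  rule 3 (apocope): hetorirwe → hetorirw
  rule 4 (intervocalic voicing): hetorirw → hedorirw
  rule 5 (vowel merger): hedorirw → hedorerw
  ⇒ Gatun hedorerw
Among the options, 'hedorerw' alone shows every Gatun change applied in order.

hedorerw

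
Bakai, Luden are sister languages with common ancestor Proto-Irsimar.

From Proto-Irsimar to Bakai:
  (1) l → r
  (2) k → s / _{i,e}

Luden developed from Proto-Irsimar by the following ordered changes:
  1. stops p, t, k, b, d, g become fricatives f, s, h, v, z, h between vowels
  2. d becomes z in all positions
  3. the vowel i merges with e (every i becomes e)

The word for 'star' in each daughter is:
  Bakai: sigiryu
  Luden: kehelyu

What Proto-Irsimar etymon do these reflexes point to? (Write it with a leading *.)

*kigilyu

Position 2: Bakai has i, Luden has e. Bakai preserves i here (none of its changes turn any other segment into i), so the proto-segment is *i.
Position 3: Bakai has g, Luden has h. Bakai preserves g here (none of its changes turn any other segment into g), so the proto-segment is *g.
Continuing position by position gives *kigilyu; check it forward:
Bakai: *kigilyu
  kigilyu → kigiryu   [unconditioned shift]
  kigiryu → sigiryu   [palatalisation]
  giving Bakai sigiryu.
Luden: *kigilyu
  kigilyu → kihilyu   [intervocalic lenition]
  kihilyu (rule 2 does not apply)
  kihilyu → kehelyu   [vowel merger]
  giving Luden kehelyu.
Only *kigilyu yields all of Bakai sigiryu, Luden kehelyu.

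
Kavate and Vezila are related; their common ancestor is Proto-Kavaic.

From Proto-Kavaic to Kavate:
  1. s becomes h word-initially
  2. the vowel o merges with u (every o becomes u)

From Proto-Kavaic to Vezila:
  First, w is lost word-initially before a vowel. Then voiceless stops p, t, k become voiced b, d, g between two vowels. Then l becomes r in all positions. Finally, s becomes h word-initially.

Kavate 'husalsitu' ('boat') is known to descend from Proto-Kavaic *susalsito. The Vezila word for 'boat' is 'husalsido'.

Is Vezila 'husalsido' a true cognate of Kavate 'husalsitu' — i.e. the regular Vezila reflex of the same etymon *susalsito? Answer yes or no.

no

Derive the expected Vezila reflex of *susalsito:
Vezila: start from *susalsito.
  rule 1: no change — susalsito
  rule 2 (intervocalic voicing): susalsito → susalsido
  rule 3 (unconditioned shift): susalsido → susarsido
  rule 4 (debuccalisation): susarsido → husarsido
  ⇒ Vezila husarsido
The regular Vezila reflex would be 'husarsido', but the attested form is 'husalsido'. The correspondence is irregular, so they are not cognates (the Vezila form has a different source).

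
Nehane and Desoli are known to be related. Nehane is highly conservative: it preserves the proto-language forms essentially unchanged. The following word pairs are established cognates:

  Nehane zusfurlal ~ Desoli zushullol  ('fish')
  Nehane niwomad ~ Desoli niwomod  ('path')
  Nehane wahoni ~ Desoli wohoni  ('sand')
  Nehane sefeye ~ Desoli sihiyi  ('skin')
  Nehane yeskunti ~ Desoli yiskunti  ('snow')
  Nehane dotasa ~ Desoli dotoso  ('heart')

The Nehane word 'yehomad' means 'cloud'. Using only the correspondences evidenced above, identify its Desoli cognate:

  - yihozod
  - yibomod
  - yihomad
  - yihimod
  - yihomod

sefeye ~ sihiyi, yeskunti ~ yiskunti — Nehane e corresponds to Desoli i after a consonant, before a consonant other than r, m, n, p, b, f, v.
zusfurlal ~ zushullol, niwomad ~ niwomod — Nehane a corresponds to Desoli o after a consonant, before a consonant other than r, m, n, p, b, f, v.
Applying these to Nehane 'yehomad':
  yehomad → yihomad   (e→i after a consonant, before a consonant other than r, m, n, p, b, f, v)
  yihomad → yihomod   (a→o after a consonant, before a consonant other than r, m, n, p, b, f, v)
So the Desoli cognate is 'yihomod'.

yihomod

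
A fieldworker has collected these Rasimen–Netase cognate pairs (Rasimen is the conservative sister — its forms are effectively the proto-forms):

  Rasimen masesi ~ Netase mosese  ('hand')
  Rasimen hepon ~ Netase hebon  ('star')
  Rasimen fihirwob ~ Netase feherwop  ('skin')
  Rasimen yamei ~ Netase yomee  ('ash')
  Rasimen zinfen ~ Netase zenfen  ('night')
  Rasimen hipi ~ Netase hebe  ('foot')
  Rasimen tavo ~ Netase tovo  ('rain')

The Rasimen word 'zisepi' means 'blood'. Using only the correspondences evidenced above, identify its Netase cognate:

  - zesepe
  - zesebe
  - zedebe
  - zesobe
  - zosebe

zesebe

fihirwob ~ feherwop — Rasimen i corresponds to Netase e after a consonant, before a consonant other than r, m, n, p, b, f, v.
hipi ~ hebe — Rasimen p corresponds to Netase b between vowels (before a front vowel).
masesi ~ mosese, hipi ~ hebe — Rasimen i corresponds to Netase e word-finally.
Applying these to Rasimen 'zisepi':
  zisepi → zesepi   (i→e after a consonant, before a consonant other than r, m, n, p, b, f, v)
  zesepi → zesebi   (p→b between vowels (before a front vowel))
  zesebi → zesebe   (i→e word-finally)
So the Netase cognate is 'zesebe'.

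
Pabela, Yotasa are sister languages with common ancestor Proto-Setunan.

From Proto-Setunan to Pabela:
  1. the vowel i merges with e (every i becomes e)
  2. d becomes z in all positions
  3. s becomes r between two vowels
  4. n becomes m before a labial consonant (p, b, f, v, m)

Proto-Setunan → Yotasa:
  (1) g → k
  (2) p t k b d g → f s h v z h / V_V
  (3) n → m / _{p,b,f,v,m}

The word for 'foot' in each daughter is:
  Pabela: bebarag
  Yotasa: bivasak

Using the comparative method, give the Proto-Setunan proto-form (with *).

Position 7: Pabela has g, Yotasa has k. Pabela preserves g here (none of its changes turn any other segment into g), so the proto-segment is *g.
Position 2: Pabela has e, Yotasa has i. Yotasa preserves i here (none of its changes turn any other segment into i), so the proto-segment is *i.
Verify the candidate proto-form against each daughter:
Pabela: *bibasag > bebasag > bebarag  (by vowel merger, rhotacism)
Yotasa: start from *bibasag.
  rule 1 (unconditioned shift): bibasag → bibasak
  rule 2 (intervocalic lenition): bibasak → bivasak
  rule 3: no change — bivasak
  ⇒ Yotasa bivasak
*bibasag is the unique common source.

*bibasag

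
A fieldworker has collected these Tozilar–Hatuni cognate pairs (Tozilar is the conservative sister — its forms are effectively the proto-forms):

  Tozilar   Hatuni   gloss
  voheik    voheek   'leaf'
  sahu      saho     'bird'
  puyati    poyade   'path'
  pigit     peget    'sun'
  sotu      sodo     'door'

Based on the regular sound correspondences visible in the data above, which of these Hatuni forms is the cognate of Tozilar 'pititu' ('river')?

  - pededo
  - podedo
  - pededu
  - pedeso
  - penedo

pededo

pigit ~ peget — Tozilar i corresponds to Hatuni e after a consonant, before a consonant other than r, m, n, p, b, f, v.
puyati ~ poyade — Tozilar t corresponds to Hatuni d between vowels (before a front vowel).
sotu ~ sodo — Tozilar t corresponds to Hatuni d between vowels (before a back vowel).
sahu ~ saho, sotu ~ sodo — Tozilar u corresponds to Hatuni o word-finally.
Applying these to Tozilar 'pititu':
  pititu → petitu   (i→e after a consonant, before a consonant other than r, m, n, p, b, f, v)
  petitu → peditu   (t→d between vowels (before a front vowel))
  peditu → pedetu   (i→e after a consonant, before a consonant other than r, m, n, p, b, f, v)
  pedetu → pededu   (t→d between vowels (before a back vowel))
  pededu → pededo   (u→o word-finally)
So the Hatuni cognate is 'pededo'.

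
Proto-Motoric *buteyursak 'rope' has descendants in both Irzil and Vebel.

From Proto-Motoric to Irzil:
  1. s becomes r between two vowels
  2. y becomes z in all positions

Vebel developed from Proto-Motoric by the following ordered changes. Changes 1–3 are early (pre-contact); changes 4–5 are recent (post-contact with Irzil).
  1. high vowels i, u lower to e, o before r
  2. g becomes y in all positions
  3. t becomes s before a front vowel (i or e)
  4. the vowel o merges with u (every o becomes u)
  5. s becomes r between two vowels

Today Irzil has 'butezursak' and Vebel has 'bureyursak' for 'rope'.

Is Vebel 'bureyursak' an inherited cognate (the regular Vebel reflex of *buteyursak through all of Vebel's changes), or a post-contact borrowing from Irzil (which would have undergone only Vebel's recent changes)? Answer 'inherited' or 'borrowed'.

If inherited, *buteyursak would pass through all of Vebel's changes:
Vebel: start from *buteyursak.
  rule 1 (pre-rhotic lowering): buteyursak → buteyorsak
  rule 2: no change — buteyorsak
  rule 3 (palatalisation): buteyorsak → buseyorsak
  rule 4 (vowel merger): buseyorsak → buseyursak
  rule 5 (rhotacism): buseyursak → bureyursak
  ⇒ Vebel bureyursak
If borrowed from Irzil 'butezursak' after the early changes, it would undergo only the recent ones:
  rule 4 (vowel merger): no change (butezursak)
  rule 5 (rhotacism): no change (butezursak)
  ⇒ as a loan: butezursak
Vebel 'bureyursak' matches the inherited outcome exactly, so it is an inherited cognate, not a loan.

inherited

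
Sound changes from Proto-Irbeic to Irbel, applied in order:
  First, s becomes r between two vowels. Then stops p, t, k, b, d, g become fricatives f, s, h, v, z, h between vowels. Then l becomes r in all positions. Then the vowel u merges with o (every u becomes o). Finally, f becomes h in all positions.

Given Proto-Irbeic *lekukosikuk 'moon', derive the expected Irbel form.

Irbel: *lekukosikuk > lekukorikuk > lehuhorihuk > rehuhorihuk > rehohorihok  (by rhotacism, intervocalic lenition, unconditioned shift, vowel merger)

rehohorihok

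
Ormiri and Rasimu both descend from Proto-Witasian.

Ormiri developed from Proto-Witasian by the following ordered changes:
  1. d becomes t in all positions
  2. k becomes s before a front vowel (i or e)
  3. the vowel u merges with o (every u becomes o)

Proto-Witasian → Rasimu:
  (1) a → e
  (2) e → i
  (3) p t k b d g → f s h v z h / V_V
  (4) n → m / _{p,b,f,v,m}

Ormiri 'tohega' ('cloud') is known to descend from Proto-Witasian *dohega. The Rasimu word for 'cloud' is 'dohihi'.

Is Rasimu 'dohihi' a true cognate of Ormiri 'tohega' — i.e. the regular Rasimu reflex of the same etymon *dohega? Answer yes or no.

yes

Derive the expected Rasimu reflex of *dohega:
Rasimu: start from *dohega.
  rule 1 (vowel merger): dohega → dohege
  rule 2 (vowel merger): dohege → dohigi
  rule 3 (intervocalic lenition): dohigi → dohihi
  rule 4: no change — dohihi
  ⇒ Rasimu dohihi
Rasimu 'dohihi' matches the regular reflex exactly, so the pair is cognate.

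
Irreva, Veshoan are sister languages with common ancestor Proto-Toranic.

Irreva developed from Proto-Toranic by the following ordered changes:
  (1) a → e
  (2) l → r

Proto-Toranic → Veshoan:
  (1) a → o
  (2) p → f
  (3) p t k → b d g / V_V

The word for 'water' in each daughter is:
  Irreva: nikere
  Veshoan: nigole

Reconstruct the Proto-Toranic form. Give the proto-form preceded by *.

Position 3: Irreva has k, Veshoan has g. Irreva preserves k here (none of its changes turn any other segment into k), so the proto-segment is *k.
Position 5: Irreva has r, Veshoan has l. Veshoan preserves l here (none of its changes turn any other segment into l), so the proto-segment is *l.
Continuing position by position gives *nikale; check it forward:
Irreva: *nikale
  nikale → nikele   [vowel merger]
  nikele → nikere   [unconditioned shift]
  giving Irreva nikere.
Veshoan: start from *nikale.
  rule 1 (vowel merger): nikale → nikole
  rule 2: no change — nikole
  rule 3 (intervocalic voicing): nikole → nigole
  ⇒ Veshoan nigole
Only *nikale yields all of Irreva nikere, Veshoan nigole.

*nikale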